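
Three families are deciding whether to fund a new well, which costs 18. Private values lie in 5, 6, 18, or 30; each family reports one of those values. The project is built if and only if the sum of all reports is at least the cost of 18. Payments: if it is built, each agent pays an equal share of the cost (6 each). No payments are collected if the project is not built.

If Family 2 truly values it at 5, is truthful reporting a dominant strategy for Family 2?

Check each profile of the others' reports and compare truth against every alternative report.
Others report (6, 6): truth gives 0, best alternative gives -1.
Others report (5, 18): truth gives -1, best alternative gives -1.
Others report (5, 30): truth gives -1, best alternative gives -1.
Others report (6, 18): truth gives -1, best alternative gives -1.
Others report (6, 30): truth gives -1, best alternative gives -1.
Others report (18, 5): truth gives -1, best alternative gives -1.
(Remaining 10 profiles checked similarly; truth is weakly best in each.)
In every case the truthful report is at least as good as any alternative, so it is a dominant strategy.

Yes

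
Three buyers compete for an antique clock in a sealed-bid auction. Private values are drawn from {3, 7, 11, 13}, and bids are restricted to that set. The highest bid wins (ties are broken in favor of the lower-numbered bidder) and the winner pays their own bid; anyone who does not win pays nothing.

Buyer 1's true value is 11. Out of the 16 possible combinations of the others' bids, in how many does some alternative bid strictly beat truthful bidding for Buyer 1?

Others bid (3, 3): truth gives 0; bid 3 gives 8 > 0. Violating.
Others bid (3, 7): truth gives 0; bid 7 gives 4 > 0. Violating.
Others bid (7, 3): truth gives 0; bid 7 gives 4 > 0. Violating.
Others bid (7, 7): truth gives 0; bid 7 gives 4 > 0. Violating.
Others bid (3, 11): truth gives 0; no alternative beats it.
Others bid (3, 13): truth gives 0; no alternative beats it.
(Checking all 16 profiles: 4 have a profitable deviation, 12 do not.)

4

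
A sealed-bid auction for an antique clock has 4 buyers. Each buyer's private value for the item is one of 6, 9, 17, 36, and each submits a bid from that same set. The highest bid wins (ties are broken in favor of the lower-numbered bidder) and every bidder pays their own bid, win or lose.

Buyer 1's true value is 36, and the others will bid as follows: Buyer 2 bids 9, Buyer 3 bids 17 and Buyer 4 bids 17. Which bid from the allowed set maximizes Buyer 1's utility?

Bid 6: loses but pays 6, utility -6.
Bid 9: loses but pays 9, utility -9.
Bid 17: wins, pays 17, utility 36 - 17 = 19.
Bid 36: wins, pays 36, utility 36 - 36 = 0.
The best choice is 17 with utility 19.

17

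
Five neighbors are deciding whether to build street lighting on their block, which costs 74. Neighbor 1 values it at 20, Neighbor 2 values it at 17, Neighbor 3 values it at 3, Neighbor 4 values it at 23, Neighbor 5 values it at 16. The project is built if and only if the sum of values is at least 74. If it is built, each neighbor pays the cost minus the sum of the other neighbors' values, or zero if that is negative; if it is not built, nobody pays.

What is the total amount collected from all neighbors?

Total value 79 ≥ cost 74, so it is built.
Neighbor 1: others sum to 59; max(0, 74 - 59) = 15.
Neighbor 2: others sum to 62; max(0, 74 - 62) = 12.
Neighbor 3: others sum to 76; max(0, 74 - 76) = 0.
Neighbor 4: others sum to 56; max(0, 74 - 56) = 18.
Neighbor 5: others sum to 63; max(0, 74 - 63) = 11.
Total collected = 15 + 12 + 0 + 18 + 11 = 56.

56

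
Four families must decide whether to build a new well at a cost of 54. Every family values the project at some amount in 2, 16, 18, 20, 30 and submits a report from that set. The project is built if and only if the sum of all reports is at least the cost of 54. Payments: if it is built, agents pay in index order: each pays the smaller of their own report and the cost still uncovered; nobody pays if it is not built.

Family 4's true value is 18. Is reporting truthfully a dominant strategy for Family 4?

Yes

Check each profile of the others' reports and compare truth against every alternative report.
Others report (2, 30, 30): truth gives 18, best alternative gives 18.
Others report (16, 16, 30): truth gives 18, best alternative gives 18.
Others report (16, 18, 20): truth gives 18, best alternative gives 18.
Others report (16, 18, 30): truth gives 18, best alternative gives 18.
Others report (16, 20, 18): truth gives 18, best alternative gives 18.
Others report (16, 20, 20): truth gives 18, best alternative gives 18.
(Remaining 119 profiles checked similarly; truth is weakly best in each.)
In every case the truthful report is at least as good as any alternative, so it is a dominant strategy.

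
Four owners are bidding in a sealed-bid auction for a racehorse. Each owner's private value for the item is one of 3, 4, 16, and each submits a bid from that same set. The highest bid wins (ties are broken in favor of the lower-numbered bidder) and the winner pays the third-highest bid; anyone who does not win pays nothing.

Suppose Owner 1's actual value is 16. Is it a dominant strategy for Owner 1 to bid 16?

Check each profile of the others' bids and compare truth against every alternative bid.
Others bid (3, 3, 16): truth gives 13, best alternative gives 0.
Others bid (3, 16, 3): truth gives 13, best alternative gives 0.
Others bid (16, 3, 3): truth gives 13, best alternative gives 0.
Others bid (3, 4, 16): truth gives 12, best alternative gives 0.
Others bid (3, 16, 4): truth gives 12, best alternative gives 0.
Others bid (4, 3, 16): truth gives 12, best alternative gives 0.
(Remaining 21 profiles checked similarly; truth is weakly best in each.)
In every case the truthful bid is at least as good as any alternative, so it is a dominant strategy.

Yes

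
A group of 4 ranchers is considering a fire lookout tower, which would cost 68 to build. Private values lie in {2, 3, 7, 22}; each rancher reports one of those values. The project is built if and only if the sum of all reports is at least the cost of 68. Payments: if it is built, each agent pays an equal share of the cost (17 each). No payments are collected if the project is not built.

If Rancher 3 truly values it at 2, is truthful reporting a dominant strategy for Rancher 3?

Check each profile of the others' reports and compare truth against every alternative report.
Others report (22, 22, 22): truth gives -15, best alternative gives -15.
Others report (2, 2, 2): truth gives 0, best alternative gives 0.
Others report (2, 2, 3): truth gives 0, best alternative gives 0.
Others report (2, 2, 7): truth gives 0, best alternative gives 0.
Others report (2, 2, 22): truth gives 0, best alternative gives 0.
Others report (2, 3, 2): truth gives 0, best alternative gives 0.
(Remaining 58 profiles checked similarly; truth is weakly best in each.)
In every case the truthful report is at least as good as any alternative, so it is a dominant strategy.

Yes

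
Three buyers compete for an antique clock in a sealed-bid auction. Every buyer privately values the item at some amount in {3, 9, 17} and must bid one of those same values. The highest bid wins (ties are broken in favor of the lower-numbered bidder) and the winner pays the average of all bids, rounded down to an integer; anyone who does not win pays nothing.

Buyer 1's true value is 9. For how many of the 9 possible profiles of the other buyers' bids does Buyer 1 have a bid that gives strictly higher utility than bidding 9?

Others bid (3, 3): truth gives 4; bid 3 gives 6 > 4. Violating.
Others bid (3, 9): truth gives 2; no alternative beats it.
Others bid (3, 17): truth gives 0; no alternative beats it.
(Checking all 9 profiles: 1 has a profitable deviation, 8 do not.)

1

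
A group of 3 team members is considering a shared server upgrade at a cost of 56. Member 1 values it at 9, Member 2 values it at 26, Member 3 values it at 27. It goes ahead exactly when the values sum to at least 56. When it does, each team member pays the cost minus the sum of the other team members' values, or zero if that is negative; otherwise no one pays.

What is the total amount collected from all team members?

44

Total value 62 ≥ cost 56, so it is built.
Member 1: others sum to 53; max(0, 56 - 53) = 3.
Member 2: others sum to 36; max(0, 56 - 36) = 20.
Member 3: others sum to 35; max(0, 56 - 35) = 21.
Total collected = 3 + 20 + 21 = 44.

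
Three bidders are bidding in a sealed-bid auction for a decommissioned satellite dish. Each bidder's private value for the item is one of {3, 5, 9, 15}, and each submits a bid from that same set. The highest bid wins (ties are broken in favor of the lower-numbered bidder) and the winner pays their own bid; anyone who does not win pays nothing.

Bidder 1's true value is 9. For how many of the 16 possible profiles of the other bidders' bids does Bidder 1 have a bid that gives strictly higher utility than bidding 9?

Others bid (3, 3): truth gives 0; bid 3 gives 6 > 0. Violating.
Others bid (3, 5): truth gives 0; bid 5 gives 4 > 0. Violating.
Others bid (5, 3): truth gives 0; bid 5 gives 4 > 0. Violating.
Others bid (5, 5): truth gives 0; bid 5 gives 4 > 0. Violating.
Others bid (3, 9): truth gives 0; no alternative beats it.
Others bid (3, 15): truth gives 0; no alternative beats it.
(Checking all 16 profiles: 4 have a profitable deviation, 12 do not.)

4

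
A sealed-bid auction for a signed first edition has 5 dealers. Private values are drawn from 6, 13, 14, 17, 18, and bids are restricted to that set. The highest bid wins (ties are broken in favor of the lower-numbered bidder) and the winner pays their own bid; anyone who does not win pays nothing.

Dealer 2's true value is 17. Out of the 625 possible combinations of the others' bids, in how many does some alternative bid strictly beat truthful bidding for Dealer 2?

Others bid (6, 6, 6, 6): truth gives 0; bid 13 gives 4 > 0. Violating.
Others bid (6, 6, 6, 13): truth gives 0; bid 13 gives 4 > 0. Violating.
Others bid (6, 6, 6, 14): truth gives 0; bid 14 gives 3 > 0. Violating.
Others bid (6, 6, 13, 6): truth gives 0; bid 13 gives 4 > 0. Violating.
Others bid (6, 6, 6, 17): truth gives 0; no alternative beats it.
Others bid (6, 6, 6, 18): truth gives 0; no alternative beats it.
(Checking all 625 profiles: 54 have a profitable deviation, 571 do not.)

54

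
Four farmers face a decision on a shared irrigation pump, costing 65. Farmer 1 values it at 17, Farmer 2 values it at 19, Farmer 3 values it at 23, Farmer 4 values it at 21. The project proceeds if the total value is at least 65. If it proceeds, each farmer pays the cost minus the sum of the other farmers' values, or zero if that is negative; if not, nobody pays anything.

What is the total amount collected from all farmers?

Total value 80 ≥ cost 65, so it is built.
Farmer 1: others sum to 63; max(0, 65 - 63) = 2.
Farmer 2: others sum to 61; max(0, 65 - 61) = 4.
Farmer 3: others sum to 57; max(0, 65 - 57) = 8.
Farmer 4: others sum to 59; max(0, 65 - 59) = 6.
Total collected = 2 + 4 + 8 + 6 = 20.

20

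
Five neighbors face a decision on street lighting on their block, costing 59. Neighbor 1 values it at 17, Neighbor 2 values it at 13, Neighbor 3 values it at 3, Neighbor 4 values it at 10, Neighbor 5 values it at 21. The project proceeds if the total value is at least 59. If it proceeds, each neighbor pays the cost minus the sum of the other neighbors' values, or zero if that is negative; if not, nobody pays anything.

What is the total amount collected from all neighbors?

Total value 64 ≥ cost 59, so it is built.
Neighbor 1: others sum to 47; max(0, 59 - 47) = 12.
Neighbor 2: others sum to 51; max(0, 59 - 51) = 8.
Neighbor 3: others sum to 61; max(0, 59 - 61) = 0.
Neighbor 4: others sum to 54; max(0, 59 - 54) = 5.
Neighbor 5: others sum to 43; max(0, 59 - 43) = 16.
Total collected = 12 + 8 + 0 + 5 + 16 = 41.

41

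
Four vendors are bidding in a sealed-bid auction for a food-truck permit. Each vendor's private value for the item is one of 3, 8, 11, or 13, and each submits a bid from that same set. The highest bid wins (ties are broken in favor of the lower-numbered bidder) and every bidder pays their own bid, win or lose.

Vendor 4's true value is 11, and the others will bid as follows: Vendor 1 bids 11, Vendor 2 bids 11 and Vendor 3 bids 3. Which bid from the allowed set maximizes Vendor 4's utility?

Bid 3: loses but pays 3, utility -3.
Bid 8: loses but pays 8, utility -8.
Bid 11: loses but pays 11, utility -11.
Bid 13: wins, pays 13, utility 11 - 13 = -2.
The best choice is 13 with utility -2.

13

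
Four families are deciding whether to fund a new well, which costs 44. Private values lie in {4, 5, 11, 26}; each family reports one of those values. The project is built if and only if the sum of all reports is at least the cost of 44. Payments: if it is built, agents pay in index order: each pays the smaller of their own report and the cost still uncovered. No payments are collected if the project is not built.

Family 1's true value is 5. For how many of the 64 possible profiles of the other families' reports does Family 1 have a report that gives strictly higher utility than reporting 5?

25

Others report (4, 11, 26): truth gives 0; report 4 gives 1 > 0. Violating.
Others report (4, 26, 11): truth gives 0; report 4 gives 1 > 0. Violating.
Others report (4, 26, 26): truth gives 0; report 4 gives 1 > 0. Violating.
Others report (5, 11, 26): truth gives 0; report 4 gives 1 > 0. Violating.
Others report (4, 4, 4): truth gives 0; no alternative beats it.
Others report (4, 4, 5): truth gives 0; no alternative beats it.
(Checking all 64 profiles: 25 have a profitable deviation, 39 do not.)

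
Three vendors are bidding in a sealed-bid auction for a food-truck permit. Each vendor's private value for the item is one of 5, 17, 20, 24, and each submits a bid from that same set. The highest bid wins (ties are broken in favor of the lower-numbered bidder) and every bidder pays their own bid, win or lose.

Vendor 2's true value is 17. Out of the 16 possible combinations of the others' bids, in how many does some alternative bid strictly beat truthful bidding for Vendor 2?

Others bid (5, 20): truth gives -17; bid 20 gives -3 > -17. Violating.
Others bid (5, 24): truth gives -17; bid 5 gives -5 > -17. Violating.
Others bid (17, 5): truth gives -17; bid 20 gives -3 > -17. Violating.
Others bid (17, 17): truth gives -17; bid 20 gives -3 > -17. Violating.
Others bid (5, 5): truth gives 0; no alternative beats it.
Others bid (5, 17): truth gives 0; no alternative beats it.
(Checking all 16 profiles: 14 have a profitable deviation, 2 do not.)

14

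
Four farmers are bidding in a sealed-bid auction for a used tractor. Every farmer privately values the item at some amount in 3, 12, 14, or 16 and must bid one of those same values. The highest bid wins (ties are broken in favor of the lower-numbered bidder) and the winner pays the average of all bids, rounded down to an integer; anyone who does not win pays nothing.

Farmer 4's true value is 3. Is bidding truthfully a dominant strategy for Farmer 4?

Yes

Check each profile of the others' bids and compare truth against every alternative bid.
Others bid (3, 3, 3): truth gives 0, best alternative gives -2.
Others bid (3, 3, 12): truth gives 0, best alternative gives 0.
Others bid (3, 3, 14): truth gives 0, best alternative gives 0.
Others bid (3, 3, 16): truth gives 0, best alternative gives 0.
Others bid (3, 12, 3): truth gives 0, best alternative gives 0.
Others bid (3, 12, 12): truth gives 0, best alternative gives 0.
(Remaining 58 profiles checked similarly; truth is weakly best in each.)
In every case the truthful bid is at least as good as any alternative, so it is a dominant strategy.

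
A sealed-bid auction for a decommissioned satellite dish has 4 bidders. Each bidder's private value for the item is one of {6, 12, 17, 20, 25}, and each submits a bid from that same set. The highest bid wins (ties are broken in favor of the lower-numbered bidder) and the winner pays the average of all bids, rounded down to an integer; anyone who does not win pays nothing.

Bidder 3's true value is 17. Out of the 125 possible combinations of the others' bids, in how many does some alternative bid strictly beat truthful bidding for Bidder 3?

29

Others bid (6, 6, 6): truth gives 9; bid 12 gives 10 > 9. Violating.
Others bid (6, 6, 12): truth gives 7; bid 12 gives 8 > 7. Violating.
Others bid (6, 6, 20): truth gives 0; bid 20 gives 4 > 0. Violating.
Others bid (6, 6, 25): truth gives 0; bid 25 gives 2 > 0. Violating.
Others bid (6, 6, 17): truth gives 6; no alternative beats it.
Others bid (6, 12, 6): truth gives 7; no alternative beats it.
(Checking all 125 profiles: 29 have a profitable deviation, 96 do not.)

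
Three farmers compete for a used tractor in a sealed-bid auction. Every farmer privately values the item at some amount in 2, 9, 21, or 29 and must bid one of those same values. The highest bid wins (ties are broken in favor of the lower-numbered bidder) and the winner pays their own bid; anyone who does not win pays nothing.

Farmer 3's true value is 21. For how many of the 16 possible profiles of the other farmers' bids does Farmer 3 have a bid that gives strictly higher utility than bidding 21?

1

Others bid (2, 2): truth gives 0; bid 9 gives 12 > 0. Violating.
Others bid (2, 9): truth gives 0; no alternative beats it.
Others bid (2, 21): truth gives 0; no alternative beats it.
(Checking all 16 profiles: 1 has a profitable deviation, 15 do not.)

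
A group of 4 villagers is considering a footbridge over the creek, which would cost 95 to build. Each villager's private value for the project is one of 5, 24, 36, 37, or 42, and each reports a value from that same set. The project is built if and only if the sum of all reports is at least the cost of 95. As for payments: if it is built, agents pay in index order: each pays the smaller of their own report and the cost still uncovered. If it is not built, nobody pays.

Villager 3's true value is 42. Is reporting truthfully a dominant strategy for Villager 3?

Consider the case where Villager 1 reports 5, Villager 2 reports 24 and Villager 4 reports 36.
Truthful report 42: project built, pays 42, utility 42 - 42 = 0.
Report 36 instead: project built, pays 36, utility 42 - 36 = 6.
Since 6 > 0, reporting 36 is strictly better here, so truthful reporting is not dominant.

No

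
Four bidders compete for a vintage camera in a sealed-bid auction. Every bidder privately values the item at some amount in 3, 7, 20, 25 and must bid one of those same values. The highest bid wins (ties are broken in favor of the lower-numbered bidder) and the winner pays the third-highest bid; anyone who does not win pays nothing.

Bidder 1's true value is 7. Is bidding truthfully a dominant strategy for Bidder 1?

No

Consider the case where Bidder 2 bids 3, Bidder 3 bids 3 and Bidder 4 bids 20.
Truthful bid 7: loses, pays 0, utility 0.
Bid 20 instead: wins, pays 3, utility 7 - 3 = 4.
Since 4 > 0, bidding 20 is strictly better here, so truthful bidding is not dominant.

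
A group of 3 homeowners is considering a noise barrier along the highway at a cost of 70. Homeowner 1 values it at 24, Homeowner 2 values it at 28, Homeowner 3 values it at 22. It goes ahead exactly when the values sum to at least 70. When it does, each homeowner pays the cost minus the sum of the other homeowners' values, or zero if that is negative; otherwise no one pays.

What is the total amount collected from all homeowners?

62

Total value 74 ≥ cost 70, so it is built.
Homeowner 1: others sum to 50; max(0, 70 - 50) = 20.
Homeowner 2: others sum to 46; max(0, 70 - 46) = 24.
Homeowner 3: others sum to 52; max(0, 70 - 52) = 18.
Total collected = 20 + 24 + 18 = 62.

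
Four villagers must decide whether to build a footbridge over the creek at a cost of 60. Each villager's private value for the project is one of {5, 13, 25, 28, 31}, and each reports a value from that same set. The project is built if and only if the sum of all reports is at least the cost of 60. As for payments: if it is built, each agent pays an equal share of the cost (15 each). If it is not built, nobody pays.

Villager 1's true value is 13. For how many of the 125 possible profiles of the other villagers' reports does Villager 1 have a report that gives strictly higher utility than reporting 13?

12

Others report (5, 13, 31): truth gives -2; report 5 gives 0 > -2. Violating.
Others report (5, 31, 13): truth gives -2; report 5 gives 0 > -2. Violating.
Others report (13, 5, 31): truth gives -2; report 5 gives 0 > -2. Violating.
Others report (13, 13, 25): truth gives -2; report 5 gives 0 > -2. Violating.
Others report (5, 5, 5): truth gives 0; no alternative beats it.
Others report (5, 5, 13): truth gives 0; no alternative beats it.
(Checking all 125 profiles: 12 have a profitable deviation, 113 do not.)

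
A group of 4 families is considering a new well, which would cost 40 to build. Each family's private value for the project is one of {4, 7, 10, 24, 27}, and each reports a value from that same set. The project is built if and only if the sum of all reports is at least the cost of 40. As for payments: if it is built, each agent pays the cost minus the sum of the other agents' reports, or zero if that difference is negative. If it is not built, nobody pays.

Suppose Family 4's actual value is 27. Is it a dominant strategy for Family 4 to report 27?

Yes

Check each profile of the others' reports and compare truth against every alternative report.
Others report (4, 4, 7): truth gives 2, best alternative gives 0.
Others report (4, 7, 4): truth gives 2, best alternative gives 0.
Others report (7, 4, 4): truth gives 2, best alternative gives 0.
Others report (4, 10, 27): truth gives 27, best alternative gives 27.
Others report (4, 24, 24): truth gives 27, best alternative gives 27.
Others report (4, 24, 27): truth gives 27, best alternative gives 27.
(Remaining 119 profiles checked similarly; truth is weakly best in each.)
In every case the truthful report is at least as good as any alternative, so it is a dominant strategy.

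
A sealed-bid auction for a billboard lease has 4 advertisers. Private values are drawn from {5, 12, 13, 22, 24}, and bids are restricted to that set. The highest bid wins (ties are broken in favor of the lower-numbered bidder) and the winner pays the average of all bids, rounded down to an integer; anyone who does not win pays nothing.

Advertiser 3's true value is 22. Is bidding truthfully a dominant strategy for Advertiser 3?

Consider the case where Advertiser 1 bids 5, Advertiser 2 bids 5 and Advertiser 4 bids 5.
Truthful bid 22: wins, pays 9, utility 22 - 9 = 13.
Bid 12 instead: wins, pays 6, utility 22 - 6 = 16.
Since 16 > 13, bidding 12 is strictly better here, so truthful bidding is not dominant.

No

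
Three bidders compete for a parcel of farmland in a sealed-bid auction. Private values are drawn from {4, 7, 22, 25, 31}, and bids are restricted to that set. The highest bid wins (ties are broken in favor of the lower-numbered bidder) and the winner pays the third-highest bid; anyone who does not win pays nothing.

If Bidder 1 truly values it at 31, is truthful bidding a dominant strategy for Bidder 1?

Check each profile of the others' bids and compare truth against every alternative bid.
Others bid (4, 31): truth gives 27, best alternative gives 0.
Others bid (31, 4): truth gives 27, best alternative gives 0.
Others bid (7, 31): truth gives 24, best alternative gives 0.
Others bid (31, 7): truth gives 24, best alternative gives 0.
Others bid (22, 31): truth gives 9, best alternative gives 0.
Others bid (31, 22): truth gives 9, best alternative gives 0.
(Remaining 19 profiles checked similarly; truth is weakly best in each.)
In every case the truthful bid is at least as good as any alternative, so it is a dominant strategy.

Yes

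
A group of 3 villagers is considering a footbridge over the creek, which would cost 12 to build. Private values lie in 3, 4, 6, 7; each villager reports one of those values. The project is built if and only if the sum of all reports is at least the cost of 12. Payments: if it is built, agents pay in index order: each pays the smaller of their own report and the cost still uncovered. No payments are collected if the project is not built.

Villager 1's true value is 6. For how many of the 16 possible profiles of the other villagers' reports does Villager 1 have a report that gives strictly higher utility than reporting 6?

Others report (3, 6): truth gives 0; report 3 gives 3 > 0. Violating.
Others report (3, 7): truth gives 0; report 3 gives 3 > 0. Violating.
Others report (4, 4): truth gives 0; report 4 gives 2 > 0. Violating.
Others report (4, 6): truth gives 0; report 3 gives 3 > 0. Violating.
Others report (3, 3): truth gives 0; no alternative beats it.
Others report (3, 4): truth gives 0; no alternative beats it.
(Checking all 16 profiles: 13 have a profitable deviation, 3 do not.)

13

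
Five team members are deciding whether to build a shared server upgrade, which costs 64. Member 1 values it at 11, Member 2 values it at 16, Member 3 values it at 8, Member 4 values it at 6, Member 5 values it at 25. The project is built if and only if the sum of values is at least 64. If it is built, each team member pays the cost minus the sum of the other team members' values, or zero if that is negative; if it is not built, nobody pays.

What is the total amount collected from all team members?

56

Total value 66 ≥ cost 64, so it is built.
Member 1: others sum to 55; max(0, 64 - 55) = 9.
Member 2: others sum to 50; max(0, 64 - 50) = 14.
Member 3: others sum to 58; max(0, 64 - 58) = 6.
Member 4: others sum to 60; max(0, 64 - 60) = 4.
Member 5: others sum to 41; max(0, 64 - 41) = 23.
Total collected = 9 + 14 + 6 + 4 + 23 = 56.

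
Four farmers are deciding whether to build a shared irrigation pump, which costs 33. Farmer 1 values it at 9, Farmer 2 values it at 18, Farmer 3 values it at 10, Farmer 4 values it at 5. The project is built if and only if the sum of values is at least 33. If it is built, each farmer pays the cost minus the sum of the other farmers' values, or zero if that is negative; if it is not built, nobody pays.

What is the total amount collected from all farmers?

Total value 42 ≥ cost 33, so it is built.
Farmer 1: others sum to 33; max(0, 33 - 33) = 0.
Farmer 2: others sum to 24; max(0, 33 - 24) = 9.
Farmer 3: others sum to 32; max(0, 33 - 32) = 1.
Farmer 4: others sum to 37; max(0, 33 - 37) = 0.
Total collected = 0 + 9 + 1 + 0 = 10.

10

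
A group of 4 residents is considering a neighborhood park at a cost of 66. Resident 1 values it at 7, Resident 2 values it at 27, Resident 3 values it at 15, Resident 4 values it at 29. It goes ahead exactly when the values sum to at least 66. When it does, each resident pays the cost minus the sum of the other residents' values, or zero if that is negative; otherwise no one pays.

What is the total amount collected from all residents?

35

Total value 78 ≥ cost 66, so it is built.
Resident 1: others sum to 71; max(0, 66 - 71) = 0.
Resident 2: others sum to 51; max(0, 66 - 51) = 15.
Resident 3: others sum to 63; max(0, 66 - 63) = 3.
Resident 4: others sum to 49; max(0, 66 - 49) = 17.
Total collected = 0 + 15 + 3 + 17 = 35.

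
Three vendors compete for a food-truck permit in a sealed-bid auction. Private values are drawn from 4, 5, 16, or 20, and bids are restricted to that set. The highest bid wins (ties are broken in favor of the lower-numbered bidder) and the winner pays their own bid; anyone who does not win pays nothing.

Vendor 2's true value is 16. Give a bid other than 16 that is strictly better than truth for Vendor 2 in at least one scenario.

Suppose Vendor 1 bids 4 and Vendor 3 bids 4.
Bid 16: wins, pays 16, utility 16 - 16 = 0.
Bid 5: wins, pays 5, utility 16 - 5 = 11.
So bidding 5 beats truth here (11 > 0).

5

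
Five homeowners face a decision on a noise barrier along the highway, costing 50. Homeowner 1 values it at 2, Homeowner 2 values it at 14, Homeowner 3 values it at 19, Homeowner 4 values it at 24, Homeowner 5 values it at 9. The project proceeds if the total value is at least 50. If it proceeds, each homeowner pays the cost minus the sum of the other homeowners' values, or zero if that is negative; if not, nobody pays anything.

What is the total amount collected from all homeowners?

Total value 68 ≥ cost 50, so it is built.
Homeowner 1: others sum to 66; max(0, 50 - 66) = 0.
Homeowner 2: others sum to 54; max(0, 50 - 54) = 0.
Homeowner 3: others sum to 49; max(0, 50 - 49) = 1.
Homeowner 4: others sum to 44; max(0, 50 - 44) = 6.
Homeowner 5: others sum to 59; max(0, 50 - 59) = 0.
Total collected = 0 + 0 + 1 + 6 + 0 = 7.

7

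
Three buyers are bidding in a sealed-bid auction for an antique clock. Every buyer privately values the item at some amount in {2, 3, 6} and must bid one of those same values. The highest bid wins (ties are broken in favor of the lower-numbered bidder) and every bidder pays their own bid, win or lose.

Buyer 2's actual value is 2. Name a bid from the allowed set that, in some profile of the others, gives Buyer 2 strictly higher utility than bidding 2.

Suppose Buyer 1 bids 2 and Buyer 3 bids 2.
Bid 2: loses but pays 2, utility -2.
Bid 3: wins, pays 3, utility 2 - 3 = -1.
So bidding 3 beats truth here (-1 > -2).

3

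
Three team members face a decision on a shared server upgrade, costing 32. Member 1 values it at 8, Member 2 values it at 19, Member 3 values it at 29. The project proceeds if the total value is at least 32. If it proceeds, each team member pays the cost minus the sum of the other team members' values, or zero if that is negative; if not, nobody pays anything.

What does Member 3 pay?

5

Total value 56 ≥ cost 32, so the project is built.
The other team members' values sum to 27.
Cost minus that sum is 32 - 27 = 5.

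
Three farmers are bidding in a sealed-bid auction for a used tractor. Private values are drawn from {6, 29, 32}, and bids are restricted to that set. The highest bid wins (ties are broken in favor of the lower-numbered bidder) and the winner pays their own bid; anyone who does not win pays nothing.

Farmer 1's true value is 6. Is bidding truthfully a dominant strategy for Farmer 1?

Yes

Check each profile of the others' bids and compare truth against every alternative bid.
Others bid (6, 6): truth gives 0, best alternative gives -23.
Others bid (6, 29): truth gives 0, best alternative gives -23.
Others bid (29, 6): truth gives 0, best alternative gives -23.
Others bid (29, 29): truth gives 0, best alternative gives -23.
Others bid (6, 32): truth gives 0, best alternative gives 0.
Others bid (29, 32): truth gives 0, best alternative gives 0.
(Remaining 3 profiles checked similarly; truth is weakly best in each.)
In every case the truthful bid is at least as good as any alternative, so it is a dominant strategy.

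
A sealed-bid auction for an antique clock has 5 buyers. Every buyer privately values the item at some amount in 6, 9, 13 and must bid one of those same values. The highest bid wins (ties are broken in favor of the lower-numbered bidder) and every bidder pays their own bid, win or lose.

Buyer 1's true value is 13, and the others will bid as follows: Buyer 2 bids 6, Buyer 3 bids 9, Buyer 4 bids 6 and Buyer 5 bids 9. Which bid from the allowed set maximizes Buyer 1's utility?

9

Bid 6: loses but pays 6, utility -6.
Bid 9: wins, pays 9, utility 13 - 9 = 4.
Bid 13: wins, pays 13, utility 13 - 13 = 0.
The best choice is 9 with utility 4.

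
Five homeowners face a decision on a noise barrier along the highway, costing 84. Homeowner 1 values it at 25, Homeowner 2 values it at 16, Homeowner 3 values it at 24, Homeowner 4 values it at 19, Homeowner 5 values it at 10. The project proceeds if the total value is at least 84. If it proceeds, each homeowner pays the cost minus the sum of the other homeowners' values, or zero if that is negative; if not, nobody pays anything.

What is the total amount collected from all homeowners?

44

Total value 94 ≥ cost 84, so it is built.
Homeowner 1: others sum to 69; max(0, 84 - 69) = 15.
Homeowner 2: others sum to 78; max(0, 84 - 78) = 6.
Homeowner 3: others sum to 70; max(0, 84 - 70) = 14.
Homeowner 4: others sum to 75; max(0, 84 - 75) = 9.
Homeowner 5: others sum to 84; max(0, 84 - 84) = 0.
Total collected = 15 + 6 + 14 + 9 + 0 = 44.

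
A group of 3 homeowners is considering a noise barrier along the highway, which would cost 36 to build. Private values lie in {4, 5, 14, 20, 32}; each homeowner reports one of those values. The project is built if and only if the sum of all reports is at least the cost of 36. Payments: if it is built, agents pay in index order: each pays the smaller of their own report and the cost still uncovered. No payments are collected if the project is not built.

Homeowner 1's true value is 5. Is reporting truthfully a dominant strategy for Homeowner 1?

Consider the case where Homeowner 2 reports 4 and Homeowner 3 reports 32.
Truthful report 5: project built, pays 5, utility 5 - 5 = 0.
Report 4 instead: project built, pays 4, utility 5 - 4 = 1.
Since 1 > 0, reporting 4 is strictly better here, so truthful reporting is not dominant.

No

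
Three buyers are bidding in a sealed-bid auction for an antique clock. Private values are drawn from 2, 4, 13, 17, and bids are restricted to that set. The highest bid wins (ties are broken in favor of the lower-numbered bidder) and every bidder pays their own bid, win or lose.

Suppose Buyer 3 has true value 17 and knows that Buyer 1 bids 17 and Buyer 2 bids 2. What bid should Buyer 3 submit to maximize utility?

2

Bid 2: loses but pays 2, utility -2.
Bid 4: loses but pays 4, utility -4.
Bid 13: loses but pays 13, utility -13.
Bid 17: loses but pays 17, utility -17.
The best choice is 2 with utility -2.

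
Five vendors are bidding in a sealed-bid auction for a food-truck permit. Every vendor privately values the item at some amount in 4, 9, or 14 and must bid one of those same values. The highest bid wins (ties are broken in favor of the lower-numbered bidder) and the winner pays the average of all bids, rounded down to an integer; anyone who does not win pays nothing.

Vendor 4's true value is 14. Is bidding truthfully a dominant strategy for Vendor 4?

No

Consider the case where Vendor 1 bids 4, Vendor 2 bids 4, Vendor 3 bids 4 and Vendor 5 bids 4.
Truthful bid 14: wins, pays 6, utility 14 - 6 = 8.
Bid 9 instead: wins, pays 5, utility 14 - 5 = 9.
Since 9 > 8, bidding 9 is strictly better here, so truthful bidding is not dominant.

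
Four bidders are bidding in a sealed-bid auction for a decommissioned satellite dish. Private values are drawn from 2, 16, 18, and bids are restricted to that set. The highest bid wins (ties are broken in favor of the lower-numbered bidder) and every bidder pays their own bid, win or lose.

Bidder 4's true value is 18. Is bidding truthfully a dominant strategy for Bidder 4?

No

Consider the case where Bidder 1 bids 2, Bidder 2 bids 2 and Bidder 3 bids 2.
Truthful bid 18: wins, pays 18, utility 18 - 18 = 0.
Bid 16 instead: wins, pays 16, utility 18 - 16 = 2.
Since 2 > 0, bidding 16 is strictly better here, so truthful bidding is not dominant.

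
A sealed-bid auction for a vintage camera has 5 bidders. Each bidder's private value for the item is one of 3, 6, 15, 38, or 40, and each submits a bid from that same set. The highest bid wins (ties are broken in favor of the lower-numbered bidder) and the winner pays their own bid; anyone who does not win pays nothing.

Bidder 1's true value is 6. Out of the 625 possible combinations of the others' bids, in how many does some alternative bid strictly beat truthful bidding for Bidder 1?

1

Others bid (3, 3, 3, 3): truth gives 0; bid 3 gives 3 > 0. Violating.
Others bid (3, 3, 3, 6): truth gives 0; no alternative beats it.
Others bid (3, 3, 3, 15): truth gives 0; no alternative beats it.
(Checking all 625 profiles: 1 has a profitable deviation, 624 do not.)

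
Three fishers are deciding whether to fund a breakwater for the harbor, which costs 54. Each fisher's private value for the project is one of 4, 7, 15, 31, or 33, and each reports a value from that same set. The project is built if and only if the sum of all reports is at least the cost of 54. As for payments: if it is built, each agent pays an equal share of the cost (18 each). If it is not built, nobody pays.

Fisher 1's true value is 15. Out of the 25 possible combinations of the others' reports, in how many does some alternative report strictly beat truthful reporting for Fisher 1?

Others report (7, 33): truth gives -3; report 4 gives 0 > -3. Violating.
Others report (15, 31): truth gives -3; report 4 gives 0 > -3. Violating.
Others report (15, 33): truth gives -3; report 4 gives 0 > -3. Violating.
Others report (31, 15): truth gives -3; report 4 gives 0 > -3. Violating.
Others report (4, 4): truth gives 0; no alternative beats it.
Others report (4, 7): truth gives 0; no alternative beats it.
(Checking all 25 profiles: 6 have a profitable deviation, 19 do not.)

6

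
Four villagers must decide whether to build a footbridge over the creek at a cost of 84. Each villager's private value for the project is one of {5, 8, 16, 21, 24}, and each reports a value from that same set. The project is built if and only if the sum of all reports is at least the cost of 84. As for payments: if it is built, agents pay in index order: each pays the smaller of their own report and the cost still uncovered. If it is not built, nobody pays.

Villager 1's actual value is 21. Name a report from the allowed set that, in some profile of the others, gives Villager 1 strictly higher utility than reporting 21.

Suppose Villager 2 reports 21, Villager 3 reports 24 and Villager 4 reports 24.
Report 21: project built, pays 21, utility 21 - 21 = 0.
Report 16: project built, pays 16, utility 21 - 16 = 5.
So reporting 16 beats truth here (5 > 0).

16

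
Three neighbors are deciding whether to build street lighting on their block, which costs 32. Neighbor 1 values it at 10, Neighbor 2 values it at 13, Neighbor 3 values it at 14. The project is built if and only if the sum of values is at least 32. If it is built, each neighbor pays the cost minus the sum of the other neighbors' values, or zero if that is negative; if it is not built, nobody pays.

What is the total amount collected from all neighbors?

Total value 37 ≥ cost 32, so it is built.
Neighbor 1: others sum to 27; max(0, 32 - 27) = 5.
Neighbor 2: others sum to 24; max(0, 32 - 24) = 8.
Neighbor 3: others sum to 23; max(0, 32 - 23) = 9.
Total collected = 5 + 8 + 9 = 22.

22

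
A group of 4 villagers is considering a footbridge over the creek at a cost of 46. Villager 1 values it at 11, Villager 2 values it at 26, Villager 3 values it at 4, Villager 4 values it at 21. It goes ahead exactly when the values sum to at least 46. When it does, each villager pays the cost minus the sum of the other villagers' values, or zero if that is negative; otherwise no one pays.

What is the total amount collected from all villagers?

Total value 62 ≥ cost 46, so it is built.
Villager 1: others sum to 51; max(0, 46 - 51) = 0.
Villager 2: others sum to 36; max(0, 46 - 36) = 10.
Villager 3: others sum to 58; max(0, 46 - 58) = 0.
Villager 4: others sum to 41; max(0, 46 - 41) = 5.
Total collected = 0 + 10 + 0 + 5 = 15.

15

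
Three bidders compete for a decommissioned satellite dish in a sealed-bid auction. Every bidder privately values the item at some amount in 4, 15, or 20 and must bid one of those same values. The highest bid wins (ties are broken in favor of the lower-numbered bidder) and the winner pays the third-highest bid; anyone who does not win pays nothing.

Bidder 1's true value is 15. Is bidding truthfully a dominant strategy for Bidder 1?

Consider the case where Bidder 2 bids 4 and Bidder 3 bids 20.
Truthful bid 15: loses, pays 0, utility 0.
Bid 20 instead: wins, pays 4, utility 15 - 4 = 11.
Since 11 > 0, bidding 20 is strictly better here, so truthful bidding is not dominant.

No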